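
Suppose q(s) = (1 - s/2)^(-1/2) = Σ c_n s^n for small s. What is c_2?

[s^0] = 1;  [s^1] = 1/4;  [s^2] = 3/32.

3/32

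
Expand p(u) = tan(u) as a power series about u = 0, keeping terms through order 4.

u^3/3 + u

p(0) = 0
p′(0) = 1
p′′(0) = 0
p′′′(0) = 2
p^(4)(0) = 0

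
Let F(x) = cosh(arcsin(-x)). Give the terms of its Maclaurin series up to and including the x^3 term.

Compose series: expand the inner function first, then feed it into the outer expansion.
F(0) = 1
F′(0) = 0
F′′(0) = 1
F′′′(0) = 0
Dividing each by k! gives the coefficients c_0, ..., c_3.

x^2/2 + 1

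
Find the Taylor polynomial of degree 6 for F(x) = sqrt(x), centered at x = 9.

-7*(x - 9)^6/60466176 + 7*(x - 9)^5/5038848 - 5*(x - 9)^4/279936 + (x - 9)^3/3888 - (x - 9)^2/216 + (x - 9)/6 + 3

F(9) = 3
F′(9) = 1/6
F′′(9) = -1/108
F′′′(9) = 1/648
F^(4)(9) = -5/11664
F^(5)(9) = 35/209952
F^(6)(9) = -35/419904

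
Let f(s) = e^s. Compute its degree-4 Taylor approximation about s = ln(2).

Compute the successive derivatives at the expansion point and divide by k!.
f(ln(2)) = 2
f′(ln(2)) = 2
f′′(ln(2)) = 2
f′′′(ln(2)) = 2
f^(4)(ln(2)) = 2
The Taylor polynomial is Σ f^(k)(ln(2))/k! · (s - ln(2))^k.

(s - ln(2))^4/12 + (s - ln(2))^3/3 + (s - ln(2))^2 + 2*(s - ln(2)) + 2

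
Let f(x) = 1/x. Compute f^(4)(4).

3/128

The coefficient of (x - 4)^4 in the expansion is 1/1024, so f^(4)(4) = 4! * (1/1024) = 3/128.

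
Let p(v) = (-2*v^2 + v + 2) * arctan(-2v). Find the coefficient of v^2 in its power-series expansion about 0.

Multiply each power in the prefactor through the base expansion.
p(0) = 0
p′(0) = -4
p′′(0) = -4
Then c_k = p^(k)(0)/k! gives each Taylor coefficient.

-2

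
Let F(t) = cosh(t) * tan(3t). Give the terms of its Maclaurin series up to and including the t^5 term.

1481*t^5/40 + 21*t^3/2 + 3*t

Take the Cauchy product of the two expansions.
[t^0] = 0;  [t^1] = 3;  [t^2] = 0;  [t^3] = 21/2;  [t^4] = 0;  [t^5] = 1481/40.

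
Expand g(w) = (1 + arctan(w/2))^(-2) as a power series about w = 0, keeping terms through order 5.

Substitute the inner expansion into the outer series and collect powers.
g(0) = 1
g′(0) = -1
g′′(0) = 3/2
g′′′(0) = -5/2
g^(4)(0) = 9/2
g^(5)(0) = -9
Then c_k = g^(k)(0)/k! gives each Taylor coefficient.

-3*w^5/40 + 3*w^4/16 - 5*w^3/12 + 3*w^2/4 - w + 1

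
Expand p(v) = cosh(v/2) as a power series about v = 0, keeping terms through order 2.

[v^0] = 1;  [v^1] = 0;  [v^2] = 1/8.

v^2/8 + 1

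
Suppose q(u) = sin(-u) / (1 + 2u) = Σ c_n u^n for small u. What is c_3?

Multiply the two series term by term and collect like powers.
q(0) = 0
q′(0) = -1
q′′(0) = 4
q′′′(0) = -23

-23/6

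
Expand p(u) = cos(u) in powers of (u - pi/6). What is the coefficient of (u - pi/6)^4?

sqrt(3)/48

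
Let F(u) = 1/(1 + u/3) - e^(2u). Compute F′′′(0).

Add the two expansions coefficient-wise.
The coefficient of u^3 in the expansion is -37/27, so F′′′(0) = 3! * (-37/27) = -74/9.

-74/9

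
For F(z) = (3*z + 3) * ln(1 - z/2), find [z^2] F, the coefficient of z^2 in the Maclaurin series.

Shift and add copies of the series according to the polynomial's terms.
[z^0] = 0;  [z^1] = -3/2;  [z^2] = -15/8.

-15/8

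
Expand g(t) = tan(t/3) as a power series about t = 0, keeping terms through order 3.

t^3/81 + t/3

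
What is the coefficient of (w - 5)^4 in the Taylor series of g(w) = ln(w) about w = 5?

c_4 = g^(4)(5)/4! = -1/2500.

-1/2500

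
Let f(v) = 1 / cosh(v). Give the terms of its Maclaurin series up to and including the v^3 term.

Divide the numerator series by the denominator series (power-series long division).
f(0) = 1
f′(0) = 0
f′′(0) = -1
f′′′(0) = 0

1 - v^2/2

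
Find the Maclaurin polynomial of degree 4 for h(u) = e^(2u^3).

2*u^3 + 1

Differentiate repeatedly and evaluate at the center.
[u^0] = 1;  [u^1] = 0;  [u^2] = 0;  [u^3] = 2;  [u^4] = 0.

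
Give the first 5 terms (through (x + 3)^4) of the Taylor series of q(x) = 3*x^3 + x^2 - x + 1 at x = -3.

3*(x + 3)^3 - 26*(x + 3)^2 + 74*(x + 3) - 68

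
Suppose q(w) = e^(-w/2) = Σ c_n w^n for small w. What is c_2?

1/8

q(0) = 1
q′(0) = -1/2
q′′(0) = 1/4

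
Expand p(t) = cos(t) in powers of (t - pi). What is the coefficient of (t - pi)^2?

1/2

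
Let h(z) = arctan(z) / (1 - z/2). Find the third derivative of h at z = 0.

Multiply the two series term by term and collect like powers.
The coefficient of z^3 in the expansion is -1/12, so h′′′(0) = 3! * (-1/12) = -1/2.

-1/2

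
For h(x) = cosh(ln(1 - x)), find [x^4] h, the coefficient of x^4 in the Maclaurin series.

Substitute the inner expansion into the outer series and collect powers.
[x^0] = 1;  [x^1] = 0;  [x^2] = 1/2;  [x^3] = 1/2;  [x^4] = 1/2.

1/2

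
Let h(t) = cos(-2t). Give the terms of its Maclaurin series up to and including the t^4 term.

2*t^4/3 - 2*t^2 + 1

h(0) = 1
h′(0) = 0
h′′(0) = -4
h′′′(0) = 0
h^(4)(0) = 16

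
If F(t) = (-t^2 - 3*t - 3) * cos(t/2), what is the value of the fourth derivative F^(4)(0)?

Distribute the polynomial across the series and collect like powers.
The coefficient of t^4 in the expansion is 15/128, so F^(4)(0) = 4! * (15/128) = 45/16.

45/16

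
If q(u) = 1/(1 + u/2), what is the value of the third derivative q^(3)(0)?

The coefficient of u^3 in the expansion is -1/8, so q′′′(0) = 3! * (-1/8) = -3/4.

-3/4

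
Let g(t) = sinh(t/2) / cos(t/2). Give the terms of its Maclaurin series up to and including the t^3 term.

Write the quotient as an unknown series and match coefficients against numerator = denominator · series.

t^3/12 + t/2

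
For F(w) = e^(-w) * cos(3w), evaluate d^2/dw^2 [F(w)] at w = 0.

-8

Write out both Maclaurin series and multiply, keeping only the needed powers.
From the series, [w^2] F = -4; multiply by 2! = 2 to get -8.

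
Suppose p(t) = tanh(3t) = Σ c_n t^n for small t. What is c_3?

p(0) = 0
p′(0) = 3
p′′(0) = 0
p′′′(0) = -54

-9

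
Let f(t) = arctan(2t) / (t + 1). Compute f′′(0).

-4

Use 1/(1 - r) = Σ r^k on the denominator, then take the Cauchy product.
From the series, [t^2] f = -2; multiply by 2! = 2 to get -4.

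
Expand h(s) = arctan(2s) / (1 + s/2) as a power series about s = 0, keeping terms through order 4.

13*s^4/12 - 13*s^3/6 - s^2 + 2*s

Write out both Maclaurin series and multiply, keeping only the needed powers.
[s^0] = 0;  [s^1] = 2;  [s^2] = -1;  [s^3] = -13/6;  [s^4] = 13/12.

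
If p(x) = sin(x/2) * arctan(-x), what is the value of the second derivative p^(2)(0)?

-1

Take the Cauchy product of the two expansions.
The coefficient of x^2 in the expansion is -1/2, so p′′(0) = 2! * (-1/2) = -1.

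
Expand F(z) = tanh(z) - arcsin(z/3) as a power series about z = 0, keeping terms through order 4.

-55*z^3/162 + 2*z/3

Combine the two series term by term.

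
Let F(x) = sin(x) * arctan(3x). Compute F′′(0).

Write out both Maclaurin series and multiply, keeping only the needed powers.
From the series, [x^2] F = 3; multiply by 2! = 2 to get 6.

6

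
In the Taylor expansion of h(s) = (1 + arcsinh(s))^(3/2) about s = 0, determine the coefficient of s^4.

-13/128

Compose series: expand the inner function first, then feed it into the outer expansion.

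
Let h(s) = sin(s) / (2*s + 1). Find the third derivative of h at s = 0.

23

Use 1/(1 - r) = Σ r^k on the denominator, then take the Cauchy product.
From the series, [s^3] h = 23/6; multiply by 3! = 6 to get 23.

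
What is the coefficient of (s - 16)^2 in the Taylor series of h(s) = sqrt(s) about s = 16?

-1/512

c_2 = h′′(16)/2! = -1/512.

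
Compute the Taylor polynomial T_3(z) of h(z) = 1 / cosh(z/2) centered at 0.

Divide the numerator series by the denominator series (power-series long division).
h(0) = 1
h′(0) = 0
h′′(0) = -1/4
h′′′(0) = 0
Then c_k = h^(k)(0)/k! gives each Taylor coefficient.

1 - z^2/8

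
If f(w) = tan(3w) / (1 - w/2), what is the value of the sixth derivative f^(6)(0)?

25083/2

Write out both Maclaurin series and multiply, keeping only the needed powers.
The coefficient of w^6 in the expansion is 2787/160, so f^(6)(0) = 6! * (2787/160) = 25083/2.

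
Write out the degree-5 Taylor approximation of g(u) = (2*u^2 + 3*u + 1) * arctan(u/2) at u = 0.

Distribute the polynomial across the series and collect like powers.
g(0) = 0
g′(0) = 1/2
g′′(0) = 3
g′′′(0) = 23/4
g^(4)(0) = -3
g^(5)(0) = -37/4

-37*u^5/480 - u^4/8 + 23*u^3/24 + 3*u^2/2 + u/2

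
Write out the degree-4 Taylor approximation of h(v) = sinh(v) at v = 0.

v^3/6 + v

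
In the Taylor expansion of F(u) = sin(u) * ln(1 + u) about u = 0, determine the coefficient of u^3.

-1/2

Take the Cauchy product of the two expansions.
[u^0] = 0;  [u^1] = 0;  [u^2] = 1;  [u^3] = -1/2.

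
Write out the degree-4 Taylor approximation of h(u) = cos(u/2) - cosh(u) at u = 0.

-5*u^4/128 - 5*u^2/8

Add the two expansions coefficient-wise.
h(0) = 0
h′(0) = 0
h′′(0) = -5/4
h′′′(0) = 0
h^(4)(0) = -15/16
Dividing each by k! gives the coefficients c_0, ..., c_4.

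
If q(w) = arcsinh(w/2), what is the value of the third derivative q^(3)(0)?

-1/8

The coefficient of w^3 in the expansion is -1/48, so q′′′(0) = 3! * (-1/48) = -1/8.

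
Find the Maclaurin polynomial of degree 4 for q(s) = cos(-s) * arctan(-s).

5*s^3/6 - s

Write out both Maclaurin series and multiply, keeping only the needed powers.
[s^0] = 0;  [s^1] = -1;  [s^2] = 0;  [s^3] = 5/6;  [s^4] = 0.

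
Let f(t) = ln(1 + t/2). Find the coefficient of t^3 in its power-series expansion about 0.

1/24

[t^0] = 0;  [t^1] = 1/2;  [t^2] = -1/8;  [t^3] = 1/24.
So c_3 = f′′′(0)/3! = 1/24.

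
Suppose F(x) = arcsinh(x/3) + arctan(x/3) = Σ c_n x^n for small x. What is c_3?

-1/54

Expand each term separately and add.
F(0) = 0
F′(0) = 2/3
F′′(0) = 0
F′′′(0) = -1/9
The Taylor polynomial is Σ F^(k)(0)/k! · x^k.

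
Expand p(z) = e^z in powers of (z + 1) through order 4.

(z + 1)^4*e^(-1)/24 + (z + 1)^3*e^(-1)/6 + (z + 1)^2*e^(-1)/2 + (z + 1)*e^(-1) + e^(-1)

p(-1) = e^(-1)
p′(-1) = e^(-1)
p′′(-1) = e^(-1)
p′′′(-1) = e^(-1)
p^(4)(-1) = e^(-1)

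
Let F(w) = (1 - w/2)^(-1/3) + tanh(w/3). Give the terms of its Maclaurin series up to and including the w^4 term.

35*w^4/3888 + w^3/108 + w^2/18 + w/2 + 1

Expand each term separately and add.
F(0) = 1
F′(0) = 1/2
F′′(0) = 1/9
F′′′(0) = 1/18
F^(4)(0) = 35/162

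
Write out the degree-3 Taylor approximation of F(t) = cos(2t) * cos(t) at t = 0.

1 - 5*t^2/2

Multiply the two series term by term and collect like powers.
F(0) = 1
F′(0) = 0
F′′(0) = -5
F′′′(0) = 0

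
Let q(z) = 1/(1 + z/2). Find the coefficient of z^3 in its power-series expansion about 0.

-1/8

q(0) = 1
q′(0) = -1/2
q′′(0) = 1/2
q′′′(0) = -3/4
So c_3 = q′′′(0)/3! = -1/8.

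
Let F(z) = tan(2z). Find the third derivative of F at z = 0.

16

Differentiate repeatedly and evaluate at the center.
From the series, [z^3] F = 8/3; multiply by 3! = 6 to get 16.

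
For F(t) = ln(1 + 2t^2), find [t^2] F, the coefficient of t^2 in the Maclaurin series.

2

F(0) = 0
F′(0) = 0
F′′(0) = 4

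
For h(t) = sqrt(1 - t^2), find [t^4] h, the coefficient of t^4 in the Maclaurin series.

-1/8

Compute the successive derivatives at the expansion point and divide by k!.
h(0) = 1
h′(0) = 0
h′′(0) = -1
h′′′(0) = 0
h^(4)(0) = -3
So c_4 = h^(4)(0)/4! = -1/8.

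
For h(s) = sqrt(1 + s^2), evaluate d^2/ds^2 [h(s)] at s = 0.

Compute the successive derivatives at the expansion point and divide by k!.
The coefficient of s^2 in the expansion is 1/2, so h′′(0) = 2! * (1/2) = 1.

1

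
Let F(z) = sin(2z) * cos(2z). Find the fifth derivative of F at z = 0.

Write out both Maclaurin series and multiply, keeping only the needed powers.
The coefficient of z^5 in the expansion is 64/15, so F^(5)(0) = 5! * (64/15) = 512.

512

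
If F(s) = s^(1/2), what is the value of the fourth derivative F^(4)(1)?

From the series, [(s - 1)^4] F = -5/128; multiply by 4! = 24 to get -15/16.

-15/16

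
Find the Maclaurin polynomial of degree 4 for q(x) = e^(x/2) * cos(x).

Write out both Maclaurin series and multiply, keeping only the needed powers.
q(0) = 1
q′(0) = 1/2
q′′(0) = -3/4
q′′′(0) = -11/8
q^(4)(0) = -7/16
Dividing each by k! gives the coefficients c_0, ..., c_4.

-7*x^4/384 - 11*x^3/48 - 3*x^2/8 + x/2 + 1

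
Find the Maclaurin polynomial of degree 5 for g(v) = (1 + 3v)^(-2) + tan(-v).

Combine the two series term by term.
g(0) = 1
g′(0) = -7
g′′(0) = 54
g′′′(0) = -650
g^(4)(0) = 9720
g^(5)(0) = -174976

-21872*v^5/15 + 405*v^4 - 325*v^3/3 + 27*v^2 - 7*v + 1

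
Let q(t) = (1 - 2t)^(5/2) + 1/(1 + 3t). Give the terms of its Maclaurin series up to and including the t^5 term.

-1947*t^5/8 + 643*t^4/8 - 59*t^3/2 + 33*t^2/2 - 8*t + 2

Expand each term separately and add.
q(0) = 2
q′(0) = -8
q′′(0) = 33
q′′′(0) = -177
q^(4)(0) = 1929
q^(5)(0) = -29205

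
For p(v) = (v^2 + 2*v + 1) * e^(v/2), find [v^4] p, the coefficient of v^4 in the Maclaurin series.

65/384

Distribute the polynomial across the series and collect like powers.
p(0) = 1
p′(0) = 5/2
p′′(0) = 17/4
p′′′(0) = 37/8
p^(4)(0) = 65/16
The Taylor polynomial is Σ p^(k)(0)/k! · v^k.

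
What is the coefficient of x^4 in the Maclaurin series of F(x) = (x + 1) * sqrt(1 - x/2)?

Shift and add copies of the series according to the polynomial's terms.
So c_4 = F^(4)(0)/4! = -21/2048.

-21/2048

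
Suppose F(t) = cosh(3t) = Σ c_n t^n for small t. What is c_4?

Use the known series and substitute for the argument.
F(0) = 1
F′(0) = 0
F′′(0) = 9
F′′′(0) = 0
F^(4)(0) = 81
So c_4 = F^(4)(0)/4! = 27/8.

27/8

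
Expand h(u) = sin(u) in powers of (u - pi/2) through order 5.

(u - pi/2)^4/24 - (u - pi/2)^2/2 + 1

h(pi/2) = 1
h′(pi/2) = 0
h′′(pi/2) = -1
h′′′(pi/2) = 0
h^(4)(pi/2) = 1
h^(5)(pi/2) = 0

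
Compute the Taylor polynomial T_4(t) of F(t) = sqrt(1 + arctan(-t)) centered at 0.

17*t^4/384 + 5*t^3/48 - t^2/8 - t/2 + 1

Compose series: expand the inner function first, then feed it into the outer expansion.
F(0) = 1
F′(0) = -1/2
F′′(0) = -1/4
F′′′(0) = 5/8
F^(4)(0) = 17/16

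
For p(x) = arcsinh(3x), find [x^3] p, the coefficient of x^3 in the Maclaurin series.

-9/2

Differentiate repeatedly and evaluate at the center.
p(0) = 0
p′(0) = 3
p′′(0) = 0
p′′′(0) = -27
So c_3 = p′′′(0)/3! = -9/2.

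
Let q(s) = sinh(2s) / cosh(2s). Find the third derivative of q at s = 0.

Write the quotient as an unknown series and match coefficients against numerator = denominator · series.
The coefficient of s^3 in the expansion is -8/3, so q′′′(0) = 3! * (-8/3) = -16.

-16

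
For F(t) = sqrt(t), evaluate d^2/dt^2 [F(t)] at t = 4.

-1/32

The coefficient of (t - 4)^2 in the expansion is -1/64, so F′′(4) = 2! * (-1/64) = -1/32.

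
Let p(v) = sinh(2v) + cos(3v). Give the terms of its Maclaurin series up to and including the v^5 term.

Expand each term separately and add.

4*v^5/15 + 27*v^4/8 + 4*v^3/3 - 9*v^2/2 + 2*v + 1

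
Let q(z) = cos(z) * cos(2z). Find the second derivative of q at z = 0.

-5

Write out both Maclaurin series and multiply, keeping only the needed powers.
From the series, [z^2] q = -5/2; multiply by 2! = 2 to get -5.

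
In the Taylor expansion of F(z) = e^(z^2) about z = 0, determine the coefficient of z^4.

F(0) = 1
F′(0) = 0
F′′(0) = 2
F′′′(0) = 0
F^(4)(0) = 12
Dividing each by k! gives the coefficients c_0, ..., c_4.

1/2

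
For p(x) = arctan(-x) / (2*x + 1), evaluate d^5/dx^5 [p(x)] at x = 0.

-1784

Expand 1/(denominator) as a geometric series and multiply by the numerator's series.
The coefficient of x^5 in the expansion is -223/15, so p^(5)(0) = 5! * (-223/15) = -1784.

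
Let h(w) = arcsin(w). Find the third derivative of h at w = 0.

Differentiate repeatedly and evaluate at the center.
The coefficient of w^3 in the expansion is 1/6, so h′′′(0) = 3! * (1/6) = 1.

1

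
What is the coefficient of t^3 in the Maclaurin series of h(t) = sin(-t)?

Apply the Taylor formula c_k = f^(k)(a)/k!.
h(0) = 0
h′(0) = -1
h′′(0) = 0
h′′′(0) = 1
The Taylor polynomial is Σ h^(k)(0)/k! · t^k.

1/6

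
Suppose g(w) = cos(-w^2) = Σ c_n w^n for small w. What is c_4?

-1/2

g(0) = 1
g′(0) = 0
g′′(0) = 0
g′′′(0) = 0
g^(4)(0) = -12
So c_4 = g^(4)(0)/4! = -1/2.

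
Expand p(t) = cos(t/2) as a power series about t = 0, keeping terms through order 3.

1 - t^2/8

Differentiate repeatedly and evaluate at the center.
p(0) = 1
p′(0) = 0
p′′(0) = -1/4
p′′′(0) = 0
Then c_k = p^(k)(0)/k! gives each Taylor coefficient.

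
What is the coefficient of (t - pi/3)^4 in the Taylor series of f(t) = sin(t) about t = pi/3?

sqrt(3)/48

f(pi/3) = sqrt(3)/2
f′(pi/3) = 1/2
f′′(pi/3) = -sqrt(3)/2
f′′′(pi/3) = -1/2
f^(4)(pi/3) = sqrt(3)/2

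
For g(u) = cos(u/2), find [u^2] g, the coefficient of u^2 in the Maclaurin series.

-1/8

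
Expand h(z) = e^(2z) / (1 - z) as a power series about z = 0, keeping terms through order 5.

Use 1/(1 - r) = Σ r^k on the denominator, then take the Cauchy product.
h(0) = 1
h′(0) = 3
h′′(0) = 10
h′′′(0) = 38
h^(4)(0) = 168
h^(5)(0) = 872
Then c_k = h^(k)(0)/k! gives each Taylor coefficient.

109*z^5/15 + 7*z^4 + 19*z^3/3 + 5*z^2 + 3*z + 1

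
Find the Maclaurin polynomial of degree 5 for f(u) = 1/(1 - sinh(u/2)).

Substitute the inner expansion into the outer series and collect powers.
f(0) = 1
f′(0) = 1/2
f′′(0) = 1/2
f′′′(0) = 7/8
f^(4)(0) = 2
f^(5)(0) = 181/32

181*u^5/3840 + u^4/12 + 7*u^3/48 + u^2/4 + u/2 + 1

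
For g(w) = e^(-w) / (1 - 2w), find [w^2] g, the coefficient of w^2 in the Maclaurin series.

5/2

Expand each factor separately, then convolve coefficients.
g(0) = 1
g′(0) = 1
g′′(0) = 5
So c_2 = g′′(0)/2! = 5/2.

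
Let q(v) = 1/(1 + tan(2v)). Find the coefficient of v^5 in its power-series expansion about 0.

-1024/15

Substitute the inner expansion into the outer series and collect powers.
So c_5 = q^(5)(0)/5! = -1024/15.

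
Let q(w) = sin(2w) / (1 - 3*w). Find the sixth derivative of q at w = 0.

Use 1/(1 - r) = Σ r^k on the denominator, then take the Cauchy product.
From the series, [w^6] q = 2254/5; multiply by 6! = 720 to get 324576.

324576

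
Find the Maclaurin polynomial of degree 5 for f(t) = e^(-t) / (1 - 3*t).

10447*t^5/60 + 1393*t^4/24 + 58*t^3/3 + 13*t^2/2 + 2*t + 1

Multiply the numerator's expansion by the denominator's geometric series.
f(0) = 1
f′(0) = 2
f′′(0) = 13
f′′′(0) = 116
f^(4)(0) = 1393
f^(5)(0) = 20894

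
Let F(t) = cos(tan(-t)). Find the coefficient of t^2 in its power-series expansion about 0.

Let u equal the inner series; expand the outer function in u and truncate.
F(0) = 1
F′(0) = 0
F′′(0) = -1
Dividing each by k! gives the coefficients c_0, ..., c_2.

-1/2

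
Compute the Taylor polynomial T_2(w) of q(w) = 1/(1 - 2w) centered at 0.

4*w^2 + 2*w + 1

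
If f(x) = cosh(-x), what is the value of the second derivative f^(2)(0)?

1

Apply the Taylor formula c_k = f^(k)(a)/k!.
The coefficient of x^2 in the expansion is 1/2, so f′′(0) = 2! * (1/2) = 1.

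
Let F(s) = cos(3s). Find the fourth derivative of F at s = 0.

81

The coefficient of s^4 in the expansion is 27/8, so F^(4)(0) = 4! * (27/8) = 81.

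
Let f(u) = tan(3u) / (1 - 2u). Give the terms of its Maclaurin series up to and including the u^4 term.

Write out both Maclaurin series and multiply, keeping only the needed powers.
[u^0] = 0;  [u^1] = 3;  [u^2] = 6;  [u^3] = 21;  [u^4] = 42.

42*u^4 + 21*u^3 + 6*u^2 + 3*u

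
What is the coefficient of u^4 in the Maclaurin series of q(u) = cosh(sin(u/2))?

Plug the Maclaurin series of the inner function into that of the outer and collect terms.
q(0) = 1
q′(0) = 0
q′′(0) = 1/4
q′′′(0) = 0
q^(4)(0) = -3/16
Then c_k = q^(k)(0)/k! gives each Taylor coefficient.

-1/128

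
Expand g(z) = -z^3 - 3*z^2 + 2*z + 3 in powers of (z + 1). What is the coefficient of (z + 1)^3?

-1

Apply the Taylor formula c_k = f^(k)(a)/k!.
g(-1) = -1
g′(-1) = 5
g′′(-1) = 0
g′′′(-1) = -6
The Taylor polynomial is Σ g^(k)(-1)/k! · (z + 1)^k.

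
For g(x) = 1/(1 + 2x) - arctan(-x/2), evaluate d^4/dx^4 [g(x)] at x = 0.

Add the two expansions coefficient-wise.
From the series, [x^4] g = 16; multiply by 4! = 24 to get 384.

384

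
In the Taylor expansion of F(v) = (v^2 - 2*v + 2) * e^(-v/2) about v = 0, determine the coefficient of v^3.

Shift and add copies of the series according to the polynomial's terms.
[v^0] = 2;  [v^1] = -3;  [v^2] = 9/4;  [v^3] = -19/24.

-19/24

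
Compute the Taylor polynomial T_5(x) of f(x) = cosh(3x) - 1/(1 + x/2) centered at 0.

Add the two expansions coefficient-wise.
[x^0] = 0;  [x^1] = 1/2;  [x^2] = 17/4;  [x^3] = 1/8;  [x^4] = 53/16;  [x^5] = 1/32.

x^5/32 + 53*x^4/16 + x^3/8 + 17*x^2/4 + x/2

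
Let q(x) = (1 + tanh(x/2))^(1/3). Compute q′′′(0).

-1/27

Let u equal the inner series; expand the outer function in u and truncate.
The coefficient of x^3 in the expansion is -1/162, so q′′′(0) = 3! * (-1/162) = -1/27.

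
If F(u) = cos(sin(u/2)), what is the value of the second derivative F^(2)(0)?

-1/4

Plug the Maclaurin series of the inner function into that of the outer and collect terms.
The coefficient of u^2 in the expansion is -1/8, so F′′(0) = 2! * (-1/8) = -1/4.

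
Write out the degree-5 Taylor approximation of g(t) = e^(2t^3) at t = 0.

g(0) = 1
g′(0) = 0
g′′(0) = 0
g′′′(0) = 12
g^(4)(0) = 0
g^(5)(0) = 0
Dividing each by k! gives the coefficients c_0, ..., c_5.

2*t^3 + 1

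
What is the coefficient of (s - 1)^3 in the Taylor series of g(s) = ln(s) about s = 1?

1/3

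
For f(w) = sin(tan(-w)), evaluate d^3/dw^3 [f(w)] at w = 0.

Substitute the inner expansion into the outer series and collect powers.
From the series, [w^3] f = -1/6; multiply by 3! = 6 to get -1.

-1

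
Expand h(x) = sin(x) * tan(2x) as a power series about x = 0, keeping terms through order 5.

Take the Cauchy product of the two expansions.
h(0) = 0
h′(0) = 0
h′′(0) = 4
h′′′(0) = 0
h^(4)(0) = 56
h^(5)(0) = 0
Then c_k = h^(k)(0)/k! gives each Taylor coefficient.

7*x^4/3 + 2*x^2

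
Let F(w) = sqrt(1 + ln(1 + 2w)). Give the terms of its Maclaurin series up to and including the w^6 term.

Compose series: expand the inner function first, then feed it into the outer expansion.
[w^0] = 1;  [w^1] = 1;  [w^2] = -3/2;  [w^3] = 17/6;  [w^4] = -143/24;  [w^5] = 1609/120;  [w^6] = -22819/720.

-22819*w^6/720 + 1609*w^5/120 - 143*w^4/24 + 17*w^3/6 - 3*w^2/2 + w + 1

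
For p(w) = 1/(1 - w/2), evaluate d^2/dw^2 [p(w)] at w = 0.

1/2

From the series, [w^2] p = 1/4; multiply by 2! = 2 to get 1/2.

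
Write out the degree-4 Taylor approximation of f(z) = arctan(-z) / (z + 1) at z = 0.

2*z^4/3 - 2*z^3/3 + z^2 - z

Expand 1/(denominator) as a geometric series and multiply by the numerator's series.
f(0) = 0
f′(0) = -1
f′′(0) = 2
f′′′(0) = -4
f^(4)(0) = 16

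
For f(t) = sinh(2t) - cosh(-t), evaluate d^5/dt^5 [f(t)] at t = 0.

32

Expand each term separately and add.
The coefficient of t^5 in the expansion is 4/15, so f^(5)(0) = 5! * (4/15) = 32.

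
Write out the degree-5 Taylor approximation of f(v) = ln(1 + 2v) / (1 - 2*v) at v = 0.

Use 1/(1 - r) = Σ r^k on the denominator, then take the Cauchy product.
f(0) = 0
f′(0) = 2
f′′(0) = 4
f′′′(0) = 40
f^(4)(0) = 224
f^(5)(0) = 3008
Then c_k = f^(k)(0)/k! gives each Taylor coefficient.

376*v^5/15 + 28*v^4/3 + 20*v^3/3 + 2*v^2 + 2*v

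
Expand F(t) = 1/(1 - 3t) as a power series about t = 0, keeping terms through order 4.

81*t^4 + 27*t^3 + 9*t^2 + 3*t + 1

Compute the successive derivatives at the expansion point and divide by k!.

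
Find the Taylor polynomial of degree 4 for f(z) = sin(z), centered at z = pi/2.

(z - pi/2)^4/24 - (z - pi/2)^2/2 + 1

f(pi/2) = 1
f′(pi/2) = 0
f′′(pi/2) = -1
f′′′(pi/2) = 0
f^(4)(pi/2) = 1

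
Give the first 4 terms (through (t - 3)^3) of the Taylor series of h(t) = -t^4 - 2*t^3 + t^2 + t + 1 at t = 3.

Use the known series and substitute for the argument.
h(3) = -122
h′(3) = -155
h′′(3) = -142
h′′′(3) = -84

-14*(t - 3)^3 - 71*(t - 3)^2 - 155*(t - 3) - 122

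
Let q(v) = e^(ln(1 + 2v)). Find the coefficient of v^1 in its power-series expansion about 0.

2

Compose series: expand the inner function first, then feed it into the outer expansion.
So c_1 = q′(0)/1! = 2.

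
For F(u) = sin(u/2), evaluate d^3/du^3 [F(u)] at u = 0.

The coefficient of u^3 in the expansion is -1/48, so F′′′(0) = 3! * (-1/48) = -1/8.

-1/8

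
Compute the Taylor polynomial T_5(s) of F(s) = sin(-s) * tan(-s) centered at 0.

Write out both Maclaurin series and multiply, keeping only the needed powers.
F(0) = 0
F′(0) = 0
F′′(0) = 2
F′′′(0) = 0
F^(4)(0) = 4
F^(5)(0) = 0

s^4/6 + s^2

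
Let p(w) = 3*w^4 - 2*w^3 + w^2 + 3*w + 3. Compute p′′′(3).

204

The coefficient of (w - 3)^3 in the expansion is 34, so p′′′(3) = 3! * (34) = 204.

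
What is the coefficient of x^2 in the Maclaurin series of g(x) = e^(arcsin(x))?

1/2

Substitute the inner expansion into the outer series and collect powers.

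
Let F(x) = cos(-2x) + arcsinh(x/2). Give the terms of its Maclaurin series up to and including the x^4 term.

2*x^4/3 - x^3/48 - 2*x^2 + x/2 + 1

Add the two expansions coefficient-wise.
F(0) = 1
F′(0) = 1/2
F′′(0) = -4
F′′′(0) = -1/8
F^(4)(0) = 16
Dividing each by k! gives the coefficients c_0, ..., c_4.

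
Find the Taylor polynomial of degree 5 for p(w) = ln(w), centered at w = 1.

p(1) = 0
p′(1) = 1
p′′(1) = -1
p′′′(1) = 2
p^(4)(1) = -6
p^(5)(1) = 24
Then c_k = p^(k)(1)/k! gives each Taylor coefficient.

(w - 1)^5/5 - (w - 1)^4/4 + (w - 1)^3/3 - (w - 1)^2/2 + (w - 1)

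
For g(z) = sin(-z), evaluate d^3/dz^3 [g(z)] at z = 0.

From the series, [z^3] g = 1/6; multiply by 3! = 6 to get 1.

1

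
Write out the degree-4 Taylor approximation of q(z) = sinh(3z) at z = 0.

9*z^3/2 + 3*z

q(0) = 0
q′(0) = 3
q′′(0) = 0
q′′′(0) = 27
q^(4)(0) = 0
Dividing each by k! gives the coefficients c_0, ..., c_4.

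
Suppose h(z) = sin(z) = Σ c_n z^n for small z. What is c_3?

-1/6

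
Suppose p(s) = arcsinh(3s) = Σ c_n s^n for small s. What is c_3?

Use the known series and substitute for the argument.

-9/2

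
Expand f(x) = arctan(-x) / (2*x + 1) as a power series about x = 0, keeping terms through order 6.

446*x^6/15 - 223*x^5/15 + 22*x^4/3 - 11*x^3/3 + 2*x^2 - x

Multiply the numerator's expansion by the denominator's geometric series.
f(0) = 0
f′(0) = -1
f′′(0) = 4
f′′′(0) = -22
f^(4)(0) = 176
f^(5)(0) = -1784
f^(6)(0) = 21408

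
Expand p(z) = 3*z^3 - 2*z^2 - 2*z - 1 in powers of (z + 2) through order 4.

3*(z + 2)^3 - 20*(z + 2)^2 + 42*(z + 2) - 29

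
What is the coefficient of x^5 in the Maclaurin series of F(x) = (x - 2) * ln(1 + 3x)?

Multiply each power in the prefactor through the base expansion.
F(0) = 0
F′(0) = -6
F′′(0) = 24
F′′′(0) = -135
F^(4)(0) = 1188
F^(5)(0) = -14094
The Taylor polynomial is Σ F^(k)(0)/k! · x^k.

-2349/20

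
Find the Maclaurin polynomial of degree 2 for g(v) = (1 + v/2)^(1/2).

-v^2/32 + v/4 + 1

Compute the successive derivatives at the expansion point and divide by k!.
g(0) = 1
g′(0) = 1/4
g′′(0) = -1/16
The Taylor polynomial is Σ g^(k)(0)/k! · v^k.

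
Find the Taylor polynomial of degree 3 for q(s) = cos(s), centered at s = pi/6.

(s - pi/6)^3/12 - sqrt(3)*(s - pi/6)^2/4 - (s - pi/6)/2 + sqrt(3)/2

q(pi/6) = sqrt(3)/2
q′(pi/6) = -1/2
q′′(pi/6) = -sqrt(3)/2
q′′′(pi/6) = 1/2
Then c_k = q^(k)(pi/6)/k! gives each Taylor coefficient.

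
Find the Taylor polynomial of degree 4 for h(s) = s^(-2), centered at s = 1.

5*(s - 1)^4 - 4*(s - 1)^3 + 3*(s - 1)^2 - 2*(s - 1) + 1

Differentiate repeatedly and evaluate at the center.
h(1) = 1
h′(1) = -2
h′′(1) = 6
h′′′(1) = -24
h^(4)(1) = 120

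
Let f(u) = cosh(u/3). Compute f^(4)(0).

1/81

From the series, [u^4] f = 1/1944; multiply by 4! = 24 to get 1/81.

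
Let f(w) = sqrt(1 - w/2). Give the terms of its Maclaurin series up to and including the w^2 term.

Differentiate repeatedly and evaluate at the center.
[w^0] = 1;  [w^1] = -1/4;  [w^2] = -1/32.

-w^2/32 - w/4 + 1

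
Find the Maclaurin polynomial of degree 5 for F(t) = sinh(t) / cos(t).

Write the quotient as an unknown series and match coefficients against numerator = denominator · series.
[t^0] = 0;  [t^1] = 1;  [t^2] = 0;  [t^3] = 2/3;  [t^4] = 0;  [t^5] = 3/10.

3*t^5/10 + 2*t^3/3 + t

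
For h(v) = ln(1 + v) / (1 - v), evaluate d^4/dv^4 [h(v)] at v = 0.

Use 1/(1 - r) = Σ r^k on the denominator, then take the Cauchy product.
The coefficient of v^4 in the expansion is 7/12, so h^(4)(0) = 4! * (7/12) = 14.

14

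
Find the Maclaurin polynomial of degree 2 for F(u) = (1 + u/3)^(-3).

2*u^2/3 - u + 1

F(0) = 1
F′(0) = -1
F′′(0) = 4/3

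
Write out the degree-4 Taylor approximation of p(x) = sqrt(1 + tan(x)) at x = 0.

-47*x^4/384 + 11*x^3/48 - x^2/8 + x/2 + 1

Let u equal the inner series; expand the outer function in u and truncate.
p(0) = 1
p′(0) = 1/2
p′′(0) = -1/4
p′′′(0) = 11/8
p^(4)(0) = -47/16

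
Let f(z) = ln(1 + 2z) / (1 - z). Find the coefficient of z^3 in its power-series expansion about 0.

Expand 1/(denominator) as a geometric series and multiply by the numerator's series.
So c_3 = f′′′(0)/3! = 8/3.

8/3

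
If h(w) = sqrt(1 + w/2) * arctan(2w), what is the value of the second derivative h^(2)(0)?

Expand each factor separately, then convolve coefficients.
From the series, [w^2] h = 1/2; multiply by 2! = 2 to get 1.

1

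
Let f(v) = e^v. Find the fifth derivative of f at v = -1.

Use the known series and substitute for the argument.
The coefficient of (v + 1)^5 in the expansion is e^(-1)/120, so f^(5)(-1) = 5! * (e^(-1)/120) = e^(-1).

e^(-1)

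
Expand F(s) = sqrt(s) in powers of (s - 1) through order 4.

-5*(s - 1)^4/128 + (s - 1)^3/16 - (s - 1)^2/8 + (s - 1)/2 + 1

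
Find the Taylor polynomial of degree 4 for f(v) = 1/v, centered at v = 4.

f(4) = 1/4
f′(4) = -1/16
f′′(4) = 1/32
f′′′(4) = -3/128
f^(4)(4) = 3/128
The Taylor polynomial is Σ f^(k)(4)/k! · (v - 4)^k.

(v - 4)^4/1024 - (v - 4)^3/256 + (v - 4)^2/64 - (v - 4)/16 + 1/4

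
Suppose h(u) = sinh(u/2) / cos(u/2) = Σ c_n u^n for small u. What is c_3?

1/12

Invert the denominator's series and multiply.
[u^0] = 0;  [u^1] = 1/2;  [u^2] = 0;  [u^3] = 1/12.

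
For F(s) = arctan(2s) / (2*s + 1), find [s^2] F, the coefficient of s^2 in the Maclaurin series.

Use 1/(1 - r) = Σ r^k on the denominator, then take the Cauchy product.
F(0) = 0
F′(0) = 2
F′′(0) = -8
The Taylor polynomial is Σ F^(k)(0)/k! · s^k.

-4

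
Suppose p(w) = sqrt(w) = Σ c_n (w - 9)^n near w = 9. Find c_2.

p(9) = 3
p′(9) = 1/6
p′′(9) = -1/108
So c_2 = p′′(9)/2! = -1/216.

-1/216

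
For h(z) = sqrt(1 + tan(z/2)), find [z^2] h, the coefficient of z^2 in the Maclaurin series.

-1/32

Let u equal the inner series; expand the outer function in u and truncate.
So c_2 = h′′(0)/2! = -1/32.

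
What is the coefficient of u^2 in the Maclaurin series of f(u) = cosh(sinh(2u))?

Plug the Maclaurin series of the inner function into that of the outer and collect terms.
f(0) = 1
f′(0) = 0
f′′(0) = 4

2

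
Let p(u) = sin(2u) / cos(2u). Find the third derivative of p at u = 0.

16

Divide the numerator series by the denominator series (power-series long division).
The coefficient of u^3 in the expansion is 8/3, so p′′′(0) = 3! * (8/3) = 16.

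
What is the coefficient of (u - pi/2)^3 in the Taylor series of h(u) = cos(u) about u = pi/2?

Compute the successive derivatives at the expansion point and divide by k!.
h(pi/2) = 0
h′(pi/2) = -1
h′′(pi/2) = 0
h′′′(pi/2) = 1
So c_3 = h′′′(pi/2)/3! = 1/6.

1/6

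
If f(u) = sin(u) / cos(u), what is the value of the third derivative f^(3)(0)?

Divide the numerator series by the denominator series (power-series long division).
From the series, [u^3] f = 1/3; multiply by 3! = 6 to get 2.

2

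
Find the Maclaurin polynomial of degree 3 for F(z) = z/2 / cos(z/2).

z^3/16 + z/2

Write the quotient as an unknown series and match coefficients against numerator = denominator · series.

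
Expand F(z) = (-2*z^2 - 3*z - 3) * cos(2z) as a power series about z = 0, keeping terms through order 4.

Multiply each power in the prefactor through the base expansion.
F(0) = -3
F′(0) = -3
F′′(0) = 8
F′′′(0) = 36
F^(4)(0) = 48

2*z^4 + 6*z^3 + 4*z^2 - 3*z - 3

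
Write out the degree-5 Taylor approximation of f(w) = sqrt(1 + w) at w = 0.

7*w^5/256 - 5*w^4/128 + w^3/16 - w^2/8 + w/2 + 1

f(0) = 1
f′(0) = 1/2
f′′(0) = -1/4
f′′′(0) = 3/8
f^(4)(0) = -15/16
f^(5)(0) = 105/32
Then c_k = f^(k)(0)/k! gives each Taylor coefficient.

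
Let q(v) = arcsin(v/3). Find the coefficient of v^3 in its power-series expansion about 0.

q(0) = 0
q′(0) = 1/3
q′′(0) = 0
q′′′(0) = 1/27
So c_3 = q′′′(0)/3! = 1/162.

1/162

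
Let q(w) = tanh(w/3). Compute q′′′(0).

The coefficient of w^3 in the expansion is -1/81, so q′′′(0) = 3! * (-1/81) = -2/27.

-2/27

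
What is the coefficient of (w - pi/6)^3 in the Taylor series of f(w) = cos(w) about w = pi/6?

f(pi/6) = sqrt(3)/2
f′(pi/6) = -1/2
f′′(pi/6) = -sqrt(3)/2
f′′′(pi/6) = 1/2

1/12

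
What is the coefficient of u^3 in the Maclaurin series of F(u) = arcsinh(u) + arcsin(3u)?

Add the two expansions coefficient-wise.
[u^0] = 0;  [u^1] = 4;  [u^2] = 0;  [u^3] = 13/3.

13/3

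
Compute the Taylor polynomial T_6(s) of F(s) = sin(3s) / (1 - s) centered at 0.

21*s^6/40 + 21*s^5/40 - 3*s^4/2 - 3*s^3/2 + 3*s^2 + 3*s

Multiply the two series term by term and collect like powers.
F(0) = 0
F′(0) = 3
F′′(0) = 6
F′′′(0) = -9
F^(4)(0) = -36
F^(5)(0) = 63
F^(6)(0) = 378
The Taylor polynomial is Σ F^(k)(0)/k! · s^k.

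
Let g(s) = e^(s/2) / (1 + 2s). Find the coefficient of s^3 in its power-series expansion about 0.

-299/48

Take the Cauchy product of the two expansions.
g(0) = 1
g′(0) = -3/2
g′′(0) = 25/4
g′′′(0) = -299/8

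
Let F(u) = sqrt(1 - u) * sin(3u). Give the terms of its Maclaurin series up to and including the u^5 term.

1581*u^5/640 + 33*u^4/16 - 39*u^3/8 - 3*u^2/2 + 3*u

Expand each factor separately, then convolve coefficients.
F(0) = 0
F′(0) = 3
F′′(0) = -3
F′′′(0) = -117/4
F^(4)(0) = 99/2
F^(5)(0) = 4743/16
Dividing each by k! gives the coefficients c_0, ..., c_5.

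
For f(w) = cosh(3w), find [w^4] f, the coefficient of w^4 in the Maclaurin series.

27/8

f(0) = 1
f′(0) = 0
f′′(0) = 9
f′′′(0) = 0
f^(4)(0) = 81
So c_4 = f^(4)(0)/4! = 27/8.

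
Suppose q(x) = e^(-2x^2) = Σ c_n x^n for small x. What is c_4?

Use the known series and substitute for the argument.

2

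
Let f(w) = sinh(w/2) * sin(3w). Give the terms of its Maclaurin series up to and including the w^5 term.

Multiply the two series term by term and collect like powers.
f(0) = 0
f′(0) = 0
f′′(0) = 3
f′′′(0) = 0
f^(4)(0) = -105/2
f^(5)(0) = 0
The Taylor polynomial is Σ f^(k)(0)/k! · w^k.

-35*w^4/16 + 3*w^2/2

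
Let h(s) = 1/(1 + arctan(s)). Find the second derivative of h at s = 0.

Compose series: expand the inner function first, then feed it into the outer expansion.
From the series, [s^2] h = 1; multiply by 2! = 2 to get 2.

2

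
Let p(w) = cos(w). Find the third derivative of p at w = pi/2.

1

The coefficient of (w - pi/2)^3 in the expansion is 1/6, so p′′′(pi/2) = 3! * (1/6) = 1.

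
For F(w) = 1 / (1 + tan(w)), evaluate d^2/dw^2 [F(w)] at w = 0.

2

Write 1/(1+u) = 1 - u + u^2 - u^3 + ... and substitute the series for u.
From the series, [w^2] F = 1; multiply by 2! = 2 to get 2.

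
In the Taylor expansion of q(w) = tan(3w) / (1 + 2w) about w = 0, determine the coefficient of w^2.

-6

Write out both Maclaurin series and multiply, keeping only the needed powers.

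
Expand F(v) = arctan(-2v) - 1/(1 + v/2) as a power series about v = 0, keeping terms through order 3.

67*v^3/24 - v^2/4 - 3*v/2 - 1

Expand each term separately and add.
F(0) = -1
F′(0) = -3/2
F′′(0) = -1/2
F′′′(0) = 67/4
Then c_k = F^(k)(0)/k! gives each Taylor coefficient.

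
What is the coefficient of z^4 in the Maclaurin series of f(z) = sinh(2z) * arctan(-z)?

-2/3

Write out both Maclaurin series and multiply, keeping only the needed powers.
[z^0] = 0;  [z^1] = 0;  [z^2] = -2;  [z^3] = 0;  [z^4] = -2/3.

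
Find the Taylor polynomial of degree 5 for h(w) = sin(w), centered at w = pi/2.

Use the known series and substitute for the argument.
h(pi/2) = 1
h′(pi/2) = 0
h′′(pi/2) = -1
h′′′(pi/2) = 0
h^(4)(pi/2) = 1
h^(5)(pi/2) = 0
Dividing each by k! gives the coefficients c_0, ..., c_5.

(w - pi/2)^4/24 - (w - pi/2)^2/2 + 1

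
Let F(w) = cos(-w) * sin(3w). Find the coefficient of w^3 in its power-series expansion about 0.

-6

Take the Cauchy product of the two expansions.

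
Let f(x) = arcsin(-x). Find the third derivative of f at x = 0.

-1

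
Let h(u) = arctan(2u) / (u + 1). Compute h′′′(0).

-4

Use 1/(1 - r) = Σ r^k on the denominator, then take the Cauchy product.
From the series, [u^3] h = -2/3; multiply by 3! = 6 to get -4.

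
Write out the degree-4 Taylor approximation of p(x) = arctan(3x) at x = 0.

-9*x^3 + 3*x

[x^0] = 0;  [x^1] = 3;  [x^2] = 0;  [x^3] = -9;  [x^4] = 0.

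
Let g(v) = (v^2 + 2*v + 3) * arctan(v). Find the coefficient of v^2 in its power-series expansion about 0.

2

Distribute the polynomial across the series and collect like powers.
g(0) = 0
g′(0) = 3
g′′(0) = 4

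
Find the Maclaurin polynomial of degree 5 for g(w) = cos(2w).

2*w^4/3 - 2*w^2 + 1

g(0) = 1
g′(0) = 0
g′′(0) = -4
g′′′(0) = 0
g^(4)(0) = 16
g^(5)(0) = 0
Then c_k = g^(k)(0)/k! gives each Taylor coefficient.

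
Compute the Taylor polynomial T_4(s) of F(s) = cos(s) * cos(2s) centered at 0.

Multiply the two series term by term and collect like powers.
F(0) = 1
F′(0) = 0
F′′(0) = -5
F′′′(0) = 0
F^(4)(0) = 41
The Taylor polynomial is Σ F^(k)(0)/k! · s^k.

41*s^4/24 - 5*s^2/2 + 1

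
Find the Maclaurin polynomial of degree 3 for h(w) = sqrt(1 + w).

w^3/16 - w^2/8 + w/2 + 1

[w^0] = 1;  [w^1] = 1/2;  [w^2] = -1/8;  [w^3] = 1/16.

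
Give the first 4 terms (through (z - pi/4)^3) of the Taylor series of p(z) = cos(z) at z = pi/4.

sqrt(2)*(z - pi/4)^3/12 - sqrt(2)*(z - pi/4)^2/4 - sqrt(2)*(z - pi/4)/2 + sqrt(2)/2

p(pi/4) = sqrt(2)/2
p′(pi/4) = -sqrt(2)/2
p′′(pi/4) = -sqrt(2)/2
p′′′(pi/4) = sqrt(2)/2
Then c_k = p^(k)(pi/4)/k! gives each Taylor coefficient.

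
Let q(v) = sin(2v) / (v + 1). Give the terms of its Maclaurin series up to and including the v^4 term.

-2*v^4/3 + 2*v^3/3 - 2*v^2 + 2*v

Use 1/(1 - r) = Σ r^k on the denominator, then take the Cauchy product.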